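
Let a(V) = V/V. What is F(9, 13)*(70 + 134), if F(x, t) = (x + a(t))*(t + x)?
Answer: 44880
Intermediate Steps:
a(V) = 1
F(x, t) = (1 + x)*(t + x) (F(x, t) = (x + 1)*(t + x) = (1 + x)*(t + x))
F(9, 13)*(70 + 134) = (13 + 9 + 9² + 13*9)*(70 + 134) = (13 + 9 + 81 + 117)*204 = 220*204 = 44880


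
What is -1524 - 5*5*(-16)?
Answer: -1124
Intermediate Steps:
-1524 - 5*5*(-16) = -1524 - 25*(-16) = -1524 + 400 = -1124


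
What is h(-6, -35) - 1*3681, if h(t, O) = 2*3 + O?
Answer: -3710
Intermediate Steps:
h(t, O) = 6 + O
h(-6, -35) - 1*3681 = (6 - 35) - 1*3681 = -29 - 3681 = -3710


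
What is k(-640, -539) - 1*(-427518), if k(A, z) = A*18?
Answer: 415998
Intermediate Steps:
k(A, z) = 18*A
k(-640, -539) - 1*(-427518) = 18*(-640) - 1*(-427518) = -11520 + 427518 = 415998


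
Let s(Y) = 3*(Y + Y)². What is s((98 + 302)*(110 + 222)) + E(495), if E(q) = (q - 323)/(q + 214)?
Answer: 150045726720172/709 ≈ 2.1163e+11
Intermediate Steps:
E(q) = (-323 + q)/(214 + q)
s(Y) = 12*Y² (s(Y) = 3*(2*Y)² = 3*(4*Y²) = 12*Y²)
s((98 + 302)*(110 + 222)) + E(495) = 12*((98 + 302)*(110 + 222))² + (-323 + 495)/(214 + 495) = 12*(400*332)² + 172/709 = 12*132800² + (1/709)*172 = 12*17635840000 + 172/709 = 211630080000 + 172/709 = 150045726720172/709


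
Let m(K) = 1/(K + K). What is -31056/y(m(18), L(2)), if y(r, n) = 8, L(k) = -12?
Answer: -3882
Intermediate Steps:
m(K) = 1/(2*K)
-31056/y(m(18), L(2)) = -31056/8 = -31056*⅛ = -3882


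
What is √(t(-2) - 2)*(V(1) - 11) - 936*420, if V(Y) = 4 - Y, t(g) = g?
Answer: -393120 - 16*I ≈ -3.9312e+5 - 16.0*I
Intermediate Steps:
√(t(-2) - 2)*(V(1) - 11) - 936*420 = √(-2 - 2)*((4 - 1*1) - 11) - 936*420 = √(-4)*((4 - 1) - 11) - 393120 = (2*I)*(3 - 11) - 393120 = (2*I)*(-8) - 393120 = -16*I - 393120 = -393120 - 16*I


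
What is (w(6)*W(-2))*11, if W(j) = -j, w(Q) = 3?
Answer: 66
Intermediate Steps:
(w(6)*W(-2))*11 = (3*(-1*(-2)))*11 = (3*2)*11 = 6*11 = 66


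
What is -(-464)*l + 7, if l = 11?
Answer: 5111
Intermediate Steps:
-(-464)*l + 7 = -(-464)*11 + 7 = -116*(-44) + 7 = 5104 + 7 = 5111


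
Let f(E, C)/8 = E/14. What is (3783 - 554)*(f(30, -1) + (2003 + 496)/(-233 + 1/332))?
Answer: 3740176532/180495 ≈ 20722.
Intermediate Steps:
f(E, C) = 4*E/7 (f(E, C) = 8*(E/14) = 4*E/7)
(3783 - 554)*(f(30, -1) + (2003 + 496)/(-233 + 1/332)) = (3783 - 554)*((4/7)*30 + (2003 + 496)/(-233 + 1/332)) = 3229*(120/7 + 2499/(-233 + 1/332)) = 3229*(120/7 + 2499/(-77355/332)) = 3229*(120/7 + 2499*(-332/77355)) = 3229*(120/7 - 276556/25785) = 3229*(1158308/180495) = 3740176532/180495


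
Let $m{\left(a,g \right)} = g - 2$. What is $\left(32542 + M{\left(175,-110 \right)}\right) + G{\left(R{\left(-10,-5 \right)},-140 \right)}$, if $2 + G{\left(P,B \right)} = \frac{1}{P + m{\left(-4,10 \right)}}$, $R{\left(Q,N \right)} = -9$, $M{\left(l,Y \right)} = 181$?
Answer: $32720$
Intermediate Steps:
$m{\left(a,g \right)} = -2 + g$
$G{\left(P,B \right)} = -2 + \frac{1}{8 + P}$ ($G{\left(P,B \right)} = -2 + \frac{1}{P + \left(-2 + 10\right)} = -2 + \frac{1}{P + 8} = -2 + \frac{1}{8 + P}$)
$\left(32542 + M{\left(175,-110 \right)}\right) + G{\left(R{\left(-10,-5 \right)},-140 \right)} = \left(32542 + 181\right) + \frac{-15 - -18}{8 - 9} = 32723 + \frac{-15 + 18}{-1} = 32723 - 3 = 32720$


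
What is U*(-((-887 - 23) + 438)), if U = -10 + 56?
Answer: 21712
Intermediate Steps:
U = 46
U*(-((-887 - 23) + 438)) = 46*(-((-887 - 23) + 438)) = 46*(-(-910 + 438)) = 46*(-1*(-472)) = 46*472 = 21712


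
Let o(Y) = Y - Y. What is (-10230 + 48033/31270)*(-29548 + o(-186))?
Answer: 4725376245858/15635 ≈ 3.0223e+8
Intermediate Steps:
o(Y) = 0
(-10230 + 48033/31270)*(-29548 + o(-186)) = (-10230 + 48033/31270)*(-29548 + 0) = (-10230 + 48033*(1/31270))*(-29548) = (-10230 + 48033/31270)*(-29548) = -319844067/31270*(-29548) = 4725376245858/15635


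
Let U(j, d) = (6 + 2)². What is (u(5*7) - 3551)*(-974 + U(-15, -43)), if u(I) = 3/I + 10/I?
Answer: 3231072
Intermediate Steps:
u(I) = 13/I
U(j, d) = 64 (U(j, d) = 8² = 64)
(u(5*7) - 3551)*(-974 + U(-15, -43)) = (13/((5*7)) - 3551)*(-974 + 64) = (13/35 - 3551)*(-910) = -124272/35*(-910) = 3231072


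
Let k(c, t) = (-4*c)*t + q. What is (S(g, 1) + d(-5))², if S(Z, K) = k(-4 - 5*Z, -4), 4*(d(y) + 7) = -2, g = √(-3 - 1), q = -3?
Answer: -80199/4 + 23840*I ≈ -20050.0 + 23840.0*I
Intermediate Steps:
g = 2*I (g = √(-4) = 2*I ≈ 2.0*I)
k(c, t) = -3 - 4*c*t (k(c, t) = (-4*c)*t - 3 = -4*c*t - 3 = -3 - 4*c*t)
d(y) = -15/2 (d(y) = -7 + (¼)*(-2) = -7 - ½ = -15/2)
S(Z, K) = -67 - 80*Z (S(Z, K) = -3 - 4*(-4 - 5*Z)*(-4) = -3 + (-64 - 80*Z) = -67 - 80*Z)
(S(g, 1) + d(-5))² = ((-67 - 160*I) - 15/2)² = (-149/2 - 160*I)²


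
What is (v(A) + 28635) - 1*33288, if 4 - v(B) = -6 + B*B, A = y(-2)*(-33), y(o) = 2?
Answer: -8999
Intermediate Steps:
A = -66 (A = 2*(-33) = -66)
v(B) = 10 - B² (v(B) = 4 - (-6 + B*B) = 4 - (-6 + B²) = 4 + (6 - B²) = 10 - B²)
(v(A) + 28635) - 1*33288 = ((10 - 1*(-66)²) + 28635) - 1*33288 = ((10 - 1*4356) + 28635) - 33288 = ((10 - 4356) + 28635) - 33288 = (-4346 + 28635) - 33288 = 24289 - 33288 = -8999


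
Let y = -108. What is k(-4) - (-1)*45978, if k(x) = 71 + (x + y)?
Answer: 45937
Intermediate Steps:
k(x) = -37 + x (k(x) = 71 + (x - 108) = 71 + (-108 + x) = -37 + x)
k(-4) - (-1)*45978 = (-37 - 4) - (-1)*45978 = -41 - 1*(-45978) = -41 + 45978 = 45937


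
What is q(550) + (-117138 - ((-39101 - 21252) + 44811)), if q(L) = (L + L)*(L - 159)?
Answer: 328504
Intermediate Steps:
q(L) = 2*L*(-159 + L) (q(L) = (2*L)*(-159 + L) = 2*L*(-159 + L))
q(550) + (-117138 - ((-39101 - 21252) + 44811)) = 2*550*(-159 + 550) + (-117138 - ((-39101 - 21252) + 44811)) = 2*550*391 + (-117138 - (-60353 + 44811)) = 430100 + (-117138 - 1*(-15542)) = 430100 + (-117138 + 15542) = 430100 - 101596 = 328504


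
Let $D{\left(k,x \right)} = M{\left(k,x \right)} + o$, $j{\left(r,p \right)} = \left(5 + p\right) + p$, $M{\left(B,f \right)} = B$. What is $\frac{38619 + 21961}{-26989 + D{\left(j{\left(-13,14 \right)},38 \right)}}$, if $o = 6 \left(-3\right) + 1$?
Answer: $- \frac{60580}{26973} \approx -2.2459$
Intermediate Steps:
$o = -17$ ($o = -18 + 1 = -17$)
$j{\left(r,p \right)} = 5 + 2 p$
$D{\left(k,x \right)} = -17 + k$ ($D{\left(k,x \right)} = k - 17 = -17 + k$)
$\frac{38619 + 21961}{-26989 + D{\left(j{\left(-13,14 \right)},38 \right)}} = \frac{38619 + 21961}{-26989 + \left(-17 + \left(5 + 2 \cdot 14\right)\right)} = \frac{60580}{-26989 + \left(-17 + \left(5 + 28\right)\right)} = \frac{60580}{-26989 + \left(-17 + 33\right)} = \frac{60580}{-26989 + 16} = \frac{60580}{-26973} = 60580 \left(- \frac{1}{26973}\right) = - \frac{60580}{26973}$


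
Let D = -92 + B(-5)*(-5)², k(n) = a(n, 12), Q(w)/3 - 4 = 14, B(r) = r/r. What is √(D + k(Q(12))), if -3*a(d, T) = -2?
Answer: I*√597/3 ≈ 8.1445*I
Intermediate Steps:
B(r) = 1
Q(w) = 54 (Q(w) = 12 + 3*14 = 12 + 42 = 54)
a(d, T) = ⅔ (a(d, T) = -⅓*(-2) = ⅔)
k(n) = ⅔
D = -67 (D = -92 + 1*(-5)² = -92 + 1*25 = -92 + 25 = -67)
√(D + k(Q(12))) = √(-67 + ⅔) = √(-199/3) = I*√597/3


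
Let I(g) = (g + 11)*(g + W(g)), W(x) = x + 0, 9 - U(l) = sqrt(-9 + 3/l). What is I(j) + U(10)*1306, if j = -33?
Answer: 13206 - 653*I*sqrt(870)/5 ≈ 13206.0 - 3852.1*I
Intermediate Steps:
U(l) = 9 - sqrt(-9 + 3/l)
W(x) = x
I(g) = 2*g*(11 + g) (I(g) = (g + 11)*(g + g) = (11 + g)*(2*g) = 2*g*(11 + g))
I(j) + U(10)*1306 = 2*(-33)*(11 - 33) + (9 - sqrt(-9 + 3/10))*1306 = 2*(-33)*(-22) + (9 - sqrt(-9 + 3*(1/10)))*1306 = 1452 + (9 - sqrt(-9 + 3/10))*1306 = 1452 + (9 - sqrt(-87/10))*1306 = 1452 + (9 - I*sqrt(870)/10)*1306 = 1452 + (11754 - 653*I*sqrt(870)/5) = 13206 - 653*I*sqrt(870)/5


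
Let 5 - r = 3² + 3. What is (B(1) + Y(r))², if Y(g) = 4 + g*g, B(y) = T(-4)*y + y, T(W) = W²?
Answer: 4900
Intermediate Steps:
B(y) = 17*y (B(y) = (-4)²*y + y = 16*y + y = 17*y)
r = -7 (r = 5 - (3² + 3) = 5 - (9 + 3) = 5 - 1*12 = 5 - 12 = -7)
Y(g) = 4 + g²
(B(1) + Y(r))² = (17*1 + (4 + (-7)²))² = (17 + (4 + 49))² = (17 + 53)² = 70² = 4900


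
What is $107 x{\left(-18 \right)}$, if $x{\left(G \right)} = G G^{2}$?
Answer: $-624024$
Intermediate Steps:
$x{\left(G \right)} = G^{3}$
$107 x{\left(-18 \right)} = 107 \left(-18\right)^{3} = 107 \left(-5832\right) = -624024$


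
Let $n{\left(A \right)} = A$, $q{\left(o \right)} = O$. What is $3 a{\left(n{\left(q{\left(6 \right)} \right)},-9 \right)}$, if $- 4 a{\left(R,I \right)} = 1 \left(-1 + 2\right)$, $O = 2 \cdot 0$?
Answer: $- \frac{3}{4} \approx -0.75$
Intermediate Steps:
$O = 0$
$q{\left(o \right)} = 0$
$a{\left(R,I \right)} = - \frac{1}{4}$ ($a{\left(R,I \right)} = - \frac{1 \left(-1 + 2\right)}{4} = - \frac{1 \cdot 1}{4} = \left(- \frac{1}{4}\right) 1 = - \frac{1}{4}$)
$3 a{\left(n{\left(q{\left(6 \right)} \right)},-9 \right)} = 3 \left(- \frac{1}{4}\right) = - \frac{3}{4}$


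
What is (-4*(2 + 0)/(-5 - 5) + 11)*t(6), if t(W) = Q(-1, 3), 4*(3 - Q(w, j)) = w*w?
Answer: 649/20 ≈ 32.450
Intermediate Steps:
Q(w, j) = 3 - w²/4 (Q(w, j) = 3 - w*w/4 = 3 - w²/4)
t(W) = 11/4 (t(W) = 3 - ¼*(-1)² = 3 - ¼*1 = 3 - ¼ = 11/4)
(-4*(2 + 0)/(-5 - 5) + 11)*t(6) = (-4*(2 + 0)/(-5 - 5) + 11)*(11/4) = (-8/(-10) + 11)*(11/4) = (-8*(-1)/10 + 11)*(11/4) = (-4*(-⅕) + 11)*(11/4) = (⅘ + 11)*(11/4) = (59/5)*(11/4) = 649/20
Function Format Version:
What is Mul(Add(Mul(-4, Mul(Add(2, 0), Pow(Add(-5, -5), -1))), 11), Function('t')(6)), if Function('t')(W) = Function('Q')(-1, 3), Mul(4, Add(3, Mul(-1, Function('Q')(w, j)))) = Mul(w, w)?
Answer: Rational(649, 20) ≈ 32.450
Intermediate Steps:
Function('Q')(w, j) = Add(3, Mul(Rational(-1, 4), Pow(w, 2))) (Function('Q')(w, j) = Add(3, Mul(Rational(-1, 4), Mul(w, w))) = Add(3, Mul(Rational(-1, 4), Pow(w, 2))))
Function('t')(W) = Rational(11, 4) (Function('t')(W) = Add(3, Mul(Rational(-1, 4), Pow(-1, 2))) = Add(3, Mul(Rational(-1, 4), 1)) = Add(3, Rational(-1, 4)) = Rational(11, 4))
Mul(Add(Mul(-4, Mul(Add(2, 0), Pow(Add(-5, -5), -1))), 11), Function('t')(6)) = Mul(Add(Mul(-4, Mul(Add(2, 0), Pow(Add(-5, -5), -1))), 11), Rational(11, 4)) = Mul(Add(Mul(-4, Mul(2, Pow(-10, -1))), 11), Rational(11, 4)) = Mul(Add(Mul(-4, Mul(2, Rational(-1, 10))), 11), Rational(11, 4)) = Mul(Add(Mul(-4, Rational(-1, 5)), 11), Rational(11, 4)) = Mul(Add(Rational(4, 5), 11), Rational(11, 4)) = Mul(Rational(59, 5), Rational(11, 4)) = Rational(649, 20)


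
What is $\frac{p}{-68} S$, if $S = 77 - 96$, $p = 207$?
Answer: $\frac{3933}{68} \approx 57.838$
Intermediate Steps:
$S = -19$ ($S = 77 - 96 = -19$)
$\frac{p}{-68} S = \frac{207}{-68} \left(-19\right) = 207 \left(- \frac{1}{68}\right) \left(-19\right) = \left(- \frac{207}{68}\right) \left(-19\right) = \frac{3933}{68}$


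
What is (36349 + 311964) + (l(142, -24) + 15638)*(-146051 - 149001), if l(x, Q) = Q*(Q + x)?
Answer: -3778087599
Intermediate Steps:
(36349 + 311964) + (l(142, -24) + 15638)*(-146051 - 149001) = (36349 + 311964) + (-24*(-24 + 142) + 15638)*(-146051 - 149001) = 348313 + (-24*118 + 15638)*(-295052) = 348313 + (-2832 + 15638)*(-295052) = 348313 + 12806*(-295052) = 348313 - 3778435912 = -3778087599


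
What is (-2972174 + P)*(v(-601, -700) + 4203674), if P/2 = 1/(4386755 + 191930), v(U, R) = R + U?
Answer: -57188617069906649124/4578685 ≈ -1.2490e+13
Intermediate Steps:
P = 2/4578685 (P = 2/(4386755 + 191930) = 2/4578685 ≈ 4.3681e-7)
(-2972174 + P)*(v(-601, -700) + 4203674) = (-2972174 + 2/4578685)*((-700 - 601) + 4203674) = -13608648511188*(-1301 + 4203674)/4578685 = -13608648511188/4578685*4202373 = -57188617069906649124/4578685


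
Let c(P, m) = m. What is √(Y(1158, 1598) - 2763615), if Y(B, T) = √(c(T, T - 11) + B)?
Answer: √(-2763615 + 3*√305) ≈ 1662.4*I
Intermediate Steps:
Y(B, T) = √(-11 + B + T) (Y(B, T) = √((T - 11) + B) = √((-11 + T) + B) = √(-11 + B + T))
√(Y(1158, 1598) - 2763615) = √(√(-11 + 1158 + 1598) - 2763615) = √(√2745 - 2763615) = √(3*√305 - 2763615) = √(-2763615 + 3*√305)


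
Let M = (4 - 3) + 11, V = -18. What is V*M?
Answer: -216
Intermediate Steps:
M = 12 (M = 1 + 11 = 12)
V*M = -18*12 = -216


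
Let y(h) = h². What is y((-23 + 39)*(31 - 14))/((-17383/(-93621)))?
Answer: 6926456064/17383 ≈ 3.9846e+5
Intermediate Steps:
y((-23 + 39)*(31 - 14))/((-17383/(-93621))) = ((-23 + 39)*(31 - 14))²/((-17383/(-93621))) = (16*17)²/((-17383*(-1/93621))) = 272²/(17383/93621) = 73984*(93621/17383) = 6926456064/17383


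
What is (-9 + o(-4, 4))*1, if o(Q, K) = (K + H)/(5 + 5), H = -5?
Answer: -91/10 ≈ -9.1000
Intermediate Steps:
o(Q, K) = -1/2 + K/10 (o(Q, K) = (K - 5)/(5 + 5) = (-5 + K)/10 = (-5 + K)*(1/10) = -1/2 + K/10)
(-9 + o(-4, 4))*1 = (-9 + (-1/2 + (1/10)*4))*1 = (-9 + (-1/2 + 2/5))*1 = (-9 - 1/10)*1 = -91/10*1 = -91/10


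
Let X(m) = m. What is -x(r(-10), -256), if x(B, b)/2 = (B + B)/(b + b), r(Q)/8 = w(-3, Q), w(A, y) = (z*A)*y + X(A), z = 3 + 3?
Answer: 177/16 ≈ 11.063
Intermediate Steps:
z = 6
w(A, y) = A + 6*A*y (w(A, y) = (6*A)*y + A = 6*A*y + A = A + 6*A*y)
r(Q) = -24 - 144*Q (r(Q) = 8*(-3*(1 + 6*Q)) = 8*(-3 - 18*Q) = -24 - 144*Q)
x(B, b) = 2*B/b (x(B, b) = 2*((B + B)/(b + b)) = 2*((2*B)/((2*b))) = 2*((2*B)*(1/(2*b))) = 2*(B/b) = 2*B/b)
-x(r(-10), -256) = -2*(-24 - 144*(-10))/(-256) = -2*(-24 + 1440)*(-1)/256 = -2*1416*(-1)/256 = -1*(-177/16) = 177/16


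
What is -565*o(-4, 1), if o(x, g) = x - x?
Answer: 0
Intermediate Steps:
o(x, g) = 0
-565*o(-4, 1) = -565*0 = 0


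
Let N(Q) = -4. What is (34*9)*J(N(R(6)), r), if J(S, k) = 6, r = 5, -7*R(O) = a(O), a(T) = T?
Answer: 1836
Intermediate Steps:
R(O) = -O/7
(34*9)*J(N(R(6)), r) = (34*9)*6 = 306*6 = 1836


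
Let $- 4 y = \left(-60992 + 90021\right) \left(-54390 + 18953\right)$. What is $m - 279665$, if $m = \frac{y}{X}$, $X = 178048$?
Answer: $- \frac{15242036539}{54784} \approx -2.7822 \cdot 10^{5}$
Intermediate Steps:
$y = \frac{1028700673}{4}$ ($y = - \frac{\left(-60992 + 90021\right) \left(-54390 + 18953\right)}{4} = - \frac{29029 \left(-35437\right)}{4} = \left(- \frac{1}{4}\right) \left(-1028700673\right) = \frac{1028700673}{4} \approx 2.5718 \cdot 10^{8}$)
$m = \frac{79130821}{54784}$ ($m = \frac{1028700673}{4 \cdot 178048} = \frac{1028700673}{4} \cdot \frac{1}{178048} = \frac{79130821}{54784} \approx 1444.4$)
$m - 279665 = \frac{79130821}{54784} - 279665 = - \frac{15242036539}{54784}$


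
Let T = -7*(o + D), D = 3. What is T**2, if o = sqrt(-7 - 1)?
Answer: 49 + 588*I*sqrt(2) ≈ 49.0 + 831.56*I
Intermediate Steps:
o = 2*I*sqrt(2) (o = sqrt(-8) = 2*I*sqrt(2) ≈ 2.8284*I)
T = -21 - 14*I*sqrt(2) (T = -7*(2*I*sqrt(2) + 3) = -7*(3 + 2*I*sqrt(2)) = -21 - 14*I*sqrt(2) ≈ -21.0 - 19.799*I)
T**2 = (-21 - 14*I*sqrt(2))**2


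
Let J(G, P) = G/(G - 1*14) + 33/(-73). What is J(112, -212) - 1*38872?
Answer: -19863239/511 ≈ -38871.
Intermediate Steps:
J(G, P) = -33/73 + G/(-14 + G) (J(G, P) = G/(G - 14) + 33*(-1/73) = G/(-14 + G) - 33/73 = -33/73 + G/(-14 + G))
J(112, -212) - 1*38872 = 2*(231 + 20*112)/(73*(-14 + 112)) - 1*38872 = (2/73)*(231 + 2240)/98 - 38872 = (2/73)*(1/98)*2471 - 38872 = 353/511 - 38872 = -19863239/511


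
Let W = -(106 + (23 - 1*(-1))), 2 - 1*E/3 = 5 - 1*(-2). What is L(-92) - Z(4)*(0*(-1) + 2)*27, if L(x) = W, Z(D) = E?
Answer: 680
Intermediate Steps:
E = -15 (E = 6 - 3*(5 - 1*(-2)) = 6 - 3*(5 + 2) = 6 - 3*7 = 6 - 21 = -15)
Z(D) = -15
W = -130 (W = -(106 + (23 + 1)) = -(106 + 24) = -1*130 = -130)
L(x) = -130
L(-92) - Z(4)*(0*(-1) + 2)*27 = -130 - (-15*(0*(-1) + 2))*27 = -130 - (-15*(0 + 2))*27 = -130 - (-15*2)*27 = -130 - (-30)*27 = -130 - 1*(-810) = -130 + 810 = 680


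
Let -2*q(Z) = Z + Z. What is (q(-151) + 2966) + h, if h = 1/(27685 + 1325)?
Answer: 90424171/29010 ≈ 3117.0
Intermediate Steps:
h = 1/29010 ≈ 3.4471e-5
q(Z) = -Z (q(Z) = -(Z + Z)/2 = -Z)
(q(-151) + 2966) + h = (-1*(-151) + 2966) + 1/29010 = (151 + 2966) + 1/29010 = 3117 + 1/29010 = 90424171/29010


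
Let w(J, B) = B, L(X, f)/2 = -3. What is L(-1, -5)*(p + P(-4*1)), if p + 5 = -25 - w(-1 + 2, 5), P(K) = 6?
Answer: 174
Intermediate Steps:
L(X, f) = -6 (L(X, f) = 2*(-3) = -6)
p = -35 (p = -5 + (-25 - 1*5) = -5 + (-25 - 5) = -5 - 30 = -35)
L(-1, -5)*(p + P(-4*1)) = -6*(-35 + 6) = -6*(-29) = 174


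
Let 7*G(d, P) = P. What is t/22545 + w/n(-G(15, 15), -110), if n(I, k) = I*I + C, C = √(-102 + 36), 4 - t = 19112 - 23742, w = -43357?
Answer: -3591929125477/1571318865 + 104100157*I*√66/209091 ≈ -2285.9 + 4044.7*I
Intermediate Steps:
G(d, P) = P/7
t = 4634 (t = 4 - (19112 - 23742) = 4 - 1*(-4630) = 4 + 4630 = 4634)
C = I*√66 (C = √(-66) = I*√66 ≈ 8.124*I)
n(I, k) = I² + I*√66 (n(I, k) = I*I + I*√66 = I² + I*√66)
t/22545 + w/n(-G(15, 15), -110) = 4634/22545 - 43357/((-15/7)² + I*√66) = 4634/22545 - 43357/(225/49 + I*√66)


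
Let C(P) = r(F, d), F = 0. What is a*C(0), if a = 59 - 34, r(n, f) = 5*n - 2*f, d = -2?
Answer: 100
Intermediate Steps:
r(n, f) = -2*f + 5*n
a = 25
C(P) = 4 (C(P) = -2*(-2) + 5*0 = 4 + 0 = 4)
a*C(0) = 25*4 = 100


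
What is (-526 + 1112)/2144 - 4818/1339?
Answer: -4772569/1435408 ≈ -3.3249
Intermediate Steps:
(-526 + 1112)/2144 - 4818/1339 = 586*(1/2144) - 4818*1/1339 = 293/1072 - 4818/1339 = -4772569/1435408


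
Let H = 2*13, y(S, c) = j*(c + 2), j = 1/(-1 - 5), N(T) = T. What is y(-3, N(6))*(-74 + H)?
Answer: 64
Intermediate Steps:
j = -⅙ (j = 1/(-6) = -⅙ ≈ -0.16667)
y(S, c) = -⅓ - c/6 (y(S, c) = -(c + 2)/6 = -(2 + c)/6 = -⅓ - c/6)
H = 26
y(-3, N(6))*(-74 + H) = (-⅓ - ⅙*6)*(-74 + 26) = (-⅓ - 1)*(-48) = -4/3*(-48) = 64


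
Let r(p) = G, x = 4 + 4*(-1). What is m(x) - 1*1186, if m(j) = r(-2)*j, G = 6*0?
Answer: -1186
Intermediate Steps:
x = 0 (x = 4 - 4 = 0)
G = 0
r(p) = 0
m(j) = 0 (m(j) = 0*j = 0)
m(x) - 1*1186 = 0 - 1*1186 = 0 - 1186 = -1186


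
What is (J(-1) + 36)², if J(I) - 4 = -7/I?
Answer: 2209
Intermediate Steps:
J(I) = 4 - 7/I
(J(-1) + 36)² = ((4 - 7/(-1)) + 36)² = ((4 - 7*(-1)) + 36)² = ((4 + 7) + 36)² = (11 + 36)² = 47² = 2209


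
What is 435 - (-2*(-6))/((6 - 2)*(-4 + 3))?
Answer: 438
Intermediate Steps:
435 - (-2*(-6))/((6 - 2)*(-4 + 3)) = 435 - 12/(4*(-1)) = 435 - 12/(-4) = 435 - 12*(-1)/4 = 435 - 1*(-3) = 435 + 3 = 438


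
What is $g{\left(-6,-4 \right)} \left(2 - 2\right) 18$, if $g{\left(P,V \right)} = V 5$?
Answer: $0$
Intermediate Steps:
$g{\left(P,V \right)} = 5 V$
$g{\left(-6,-4 \right)} \left(2 - 2\right) 18 = 5 \left(-4\right) \left(2 - 2\right) 18 = \left(-20\right) 0 \cdot 18 = 0 \cdot 18 = 0$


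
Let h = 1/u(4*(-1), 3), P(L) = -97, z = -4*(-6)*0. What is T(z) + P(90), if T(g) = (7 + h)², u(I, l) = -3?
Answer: -473/9 ≈ -52.556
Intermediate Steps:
z = 0 (z = 24*0 = 0)
h = -⅓ (h = 1/(-3) = -⅓ ≈ -0.33333)
T(g) = 400/9 (T(g) = (7 - ⅓)² = (20/3)² = 400/9)
T(z) + P(90) = 400/9 - 97 = -473/9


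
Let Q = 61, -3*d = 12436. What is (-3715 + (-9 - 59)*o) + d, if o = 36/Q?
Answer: -1445785/183 ≈ -7900.5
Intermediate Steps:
d = -12436/3 (d = -⅓*12436 = -12436/3 ≈ -4145.3)
o = 36/61 ≈ 0.59016
(-3715 + (-9 - 59)*o) + d = (-3715 + (-9 - 59)*(36/61)) - 12436/3 = (-3715 - 68*36/61) - 12436/3 = (-3715 - 2448/61) - 12436/3 = -229063/61 - 12436/3 = -1445785/183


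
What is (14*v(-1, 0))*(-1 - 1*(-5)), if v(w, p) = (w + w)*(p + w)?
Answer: 112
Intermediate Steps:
v(w, p) = 2*w*(p + w) (v(w, p) = (2*w)*(p + w) = 2*w*(p + w))
(14*v(-1, 0))*(-1 - 1*(-5)) = (14*(2*(-1)*(0 - 1)))*(-1 - 1*(-5)) = (14*(2*(-1)*(-1)))*(-1 + 5) = (14*2)*4 = 28*4 = 112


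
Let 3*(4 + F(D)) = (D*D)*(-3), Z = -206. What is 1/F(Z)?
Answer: -1/42440 ≈ -2.3563e-5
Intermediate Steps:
F(D) = -4 - D**2 (F(D) = -4 + ((D*D)*(-3))/3 = -4 + (D**2*(-3))/3 = -4 + (-3*D**2)/3 = -4 - D**2)
1/F(Z) = 1/(-4 - 1*(-206)**2) = 1/(-4 - 1*42436) = 1/(-4 - 42436) = 1/(-42440) = -1/42440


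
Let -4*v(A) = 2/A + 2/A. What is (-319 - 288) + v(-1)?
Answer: -606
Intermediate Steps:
v(A) = -1/A (v(A) = -(2/A + 2/A)/4 = -1/A)
(-319 - 288) + v(-1) = (-319 - 288) - 1/(-1) = -607 - 1*(-1) = -607 + 1 = -606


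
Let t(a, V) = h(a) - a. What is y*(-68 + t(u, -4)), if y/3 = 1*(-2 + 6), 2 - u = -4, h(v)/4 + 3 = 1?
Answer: -984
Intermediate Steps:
h(v) = -8 (h(v) = -12 + 4*1 = -12 + 4 = -8)
u = 6 (u = 2 - 1*(-4) = 2 + 4 = 6)
y = 12 (y = 3*(1*(-2 + 6)) = 3*(1*4) = 3*4 = 12)
t(a, V) = -8 - a
y*(-68 + t(u, -4)) = 12*(-68 + (-8 - 1*6)) = 12*(-68 + (-8 - 6)) = 12*(-68 - 14) = 12*(-82) = -984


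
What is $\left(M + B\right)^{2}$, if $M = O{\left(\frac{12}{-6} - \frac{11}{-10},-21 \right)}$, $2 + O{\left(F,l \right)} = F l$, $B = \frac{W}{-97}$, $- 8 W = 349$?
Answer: $\frac{4531578489}{15054400} \approx 301.01$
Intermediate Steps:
$W = - \frac{349}{8}$ ($W = \left(- \frac{1}{8}\right) 349 = - \frac{349}{8} \approx -43.625$)
$B = \frac{349}{776}$ ($B = - \frac{349}{8 \left(-97\right)} = \left(- \frac{349}{8}\right) \left(- \frac{1}{97}\right) = \frac{349}{776} \approx 0.44974$)
$O{\left(F,l \right)} = -2 + F l$
$M = \frac{169}{10}$ ($M = -2 + \left(\frac{12}{-6} - \frac{11}{-10}\right) \left(-21\right) = -2 + \left(12 \left(- \frac{1}{6}\right) - - \frac{11}{10}\right) \left(-21\right) = -2 + \left(-2 + \frac{11}{10}\right) \left(-21\right) = -2 - - \frac{189}{10} = -2 + \frac{189}{10} = \frac{169}{10} \approx 16.9$)
$\left(M + B\right)^{2} = \left(\frac{169}{10} + \frac{349}{776}\right)^{2} = \left(\frac{67317}{3880}\right)^{2} = \frac{4531578489}{15054400}$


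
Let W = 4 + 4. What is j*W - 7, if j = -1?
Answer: -15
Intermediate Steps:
W = 8
j*W - 7 = -1*8 - 7 = -8 - 7 = -15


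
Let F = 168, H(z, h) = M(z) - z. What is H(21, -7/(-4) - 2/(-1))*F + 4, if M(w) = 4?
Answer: -2852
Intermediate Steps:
H(z, h) = 4 - z
H(21, -7/(-4) - 2/(-1))*F + 4 = (4 - 1*21)*168 + 4 = (4 - 21)*168 + 4 = -17*168 + 4 = -2856 + 4 = -2852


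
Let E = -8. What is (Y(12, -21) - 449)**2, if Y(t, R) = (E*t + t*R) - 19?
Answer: 665856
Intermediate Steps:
Y(t, R) = -19 - 8*t + R*t (Y(t, R) = (-8*t + t*R) - 19 = (-8*t + R*t) - 19 = -19 - 8*t + R*t)
(Y(12, -21) - 449)**2 = ((-19 - 8*12 - 21*12) - 449)**2 = ((-19 - 96 - 252) - 449)**2 = (-367 - 449)**2 = (-816)**2 = 665856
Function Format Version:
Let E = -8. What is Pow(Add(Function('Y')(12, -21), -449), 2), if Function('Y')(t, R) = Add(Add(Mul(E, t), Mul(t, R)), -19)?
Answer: 665856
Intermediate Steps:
Function('Y')(t, R) = Add(-19, Mul(-8, t), Mul(R, t)) (Function('Y')(t, R) = Add(Add(Mul(-8, t), Mul(t, R)), -19) = Add(Add(Mul(-8, t), Mul(R, t)), -19) = Add(-19, Mul(-8, t), Mul(R, t)))
Pow(Add(Function('Y')(12, -21), -449), 2) = Pow(Add(Add(-19, Mul(-8, 12), Mul(-21, 12)), -449), 2) = Pow(Add(Add(-19, -96, -252), -449), 2) = Pow(Add(-367, -449), 2) = Pow(-816, 2) = 665856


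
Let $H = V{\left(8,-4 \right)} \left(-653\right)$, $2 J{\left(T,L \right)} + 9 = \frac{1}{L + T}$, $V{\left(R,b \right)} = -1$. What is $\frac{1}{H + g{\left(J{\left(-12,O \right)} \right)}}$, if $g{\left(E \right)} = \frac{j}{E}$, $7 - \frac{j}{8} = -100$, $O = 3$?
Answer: $\frac{41}{19069} \approx 0.0021501$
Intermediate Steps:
$j = 856$ ($j = 56 - -800 = 56 + 800 = 856$)
$J{\left(T,L \right)} = - \frac{9}{2} + \frac{1}{2 \left(L + T\right)}$
$g{\left(E \right)} = \frac{856}{E}$
$H = 653$ ($H = \left(-1\right) \left(-653\right) = 653$)
$\frac{1}{H + g{\left(J{\left(-12,O \right)} \right)}} = \frac{1}{653 + \frac{856}{\frac{1}{2} \frac{1}{3 - 12} \left(1 - 27 - -108\right)}} = \frac{1}{653 + \frac{856}{\frac{1}{2} \frac{1}{-9} \left(1 - 27 + 108\right)}} = \frac{1}{653 + \frac{856}{\frac{1}{2} \left(- \frac{1}{9}\right) 82}} = \frac{1}{653 + \frac{856}{- \frac{41}{9}}} = \frac{1}{653 + 856 \left(- \frac{9}{41}\right)} = \frac{1}{653 - \frac{7704}{41}} = \frac{1}{\frac{19069}{41}} = \frac{41}{19069}$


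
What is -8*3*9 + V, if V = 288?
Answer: 72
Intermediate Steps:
-8*3*9 + V = -8*3*9 + 288 = -24*9 + 288 = -216 + 288 = 72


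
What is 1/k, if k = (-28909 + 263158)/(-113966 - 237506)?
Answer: -351472/234249 ≈ -1.5004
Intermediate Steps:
k = -234249/351472 (k = 234249/(-351472) = 234249*(-1/351472) = -234249/351472 ≈ -0.66648)
1/k = 1/(-234249/351472) = -351472/234249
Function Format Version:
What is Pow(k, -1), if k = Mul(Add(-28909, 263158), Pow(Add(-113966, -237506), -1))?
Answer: Rational(-351472, 234249) ≈ -1.5004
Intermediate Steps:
k = Rational(-234249, 351472) (k = Mul(234249, Pow(-351472, -1)) = Mul(234249, Rational(-1, 351472)) = Rational(-234249, 351472) ≈ -0.66648)
Pow(k, -1) = Pow(Rational(-234249, 351472), -1) = Rational(-351472, 234249)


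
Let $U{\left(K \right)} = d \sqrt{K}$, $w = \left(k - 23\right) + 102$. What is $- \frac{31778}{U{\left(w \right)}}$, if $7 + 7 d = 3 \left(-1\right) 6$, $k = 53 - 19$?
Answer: $\frac{222446 \sqrt{113}}{2825} \approx 837.04$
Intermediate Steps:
$k = 34$ ($k = 53 - 19 = 34$)
$w = 113$ ($w = \left(34 - 23\right) + 102 = 11 + 102 = 113$)
$d = - \frac{25}{7}$ ($d = -1 + \frac{3 \left(-1\right) 6}{7} = -1 + \frac{\left(-3\right) 6}{7} = -1 + \frac{1}{7} \left(-18\right) = -1 - \frac{18}{7} = - \frac{25}{7} \approx -3.5714$)
$U{\left(K \right)} = - \frac{25 \sqrt{K}}{7}$
$- \frac{31778}{U{\left(w \right)}} = - \frac{31778}{\left(- \frac{25}{7}\right) \sqrt{113}} = - 31778 \left(- \frac{7 \sqrt{113}}{2825}\right) = \frac{222446 \sqrt{113}}{2825}$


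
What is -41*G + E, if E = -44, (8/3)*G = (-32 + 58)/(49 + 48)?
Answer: -18671/388 ≈ -48.121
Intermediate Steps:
G = 39/388 (G = 3*((-32 + 58)/(49 + 48))/8 = 3*(26/97)/8 = 3*(26*(1/97))/8 = (3/8)*(26/97) = 39/388 ≈ 0.10052)
-41*G + E = -41*39/388 - 44 = -1599/388 - 44 = -18671/388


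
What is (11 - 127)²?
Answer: 13456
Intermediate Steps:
(11 - 127)² = (-116)² = 13456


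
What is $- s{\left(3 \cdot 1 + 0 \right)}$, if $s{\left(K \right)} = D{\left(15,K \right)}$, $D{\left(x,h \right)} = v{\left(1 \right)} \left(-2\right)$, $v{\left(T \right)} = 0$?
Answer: $0$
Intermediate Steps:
$D{\left(x,h \right)} = 0$ ($D{\left(x,h \right)} = 0 \left(-2\right) = 0$)
$s{\left(K \right)} = 0$
$- s{\left(3 \cdot 1 + 0 \right)} = \left(-1\right) 0 = 0$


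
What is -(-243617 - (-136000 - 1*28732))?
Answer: 78885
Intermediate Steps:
-(-243617 - (-136000 - 1*28732)) = -(-243617 - (-136000 - 28732)) = -(-243617 - 1*(-164732)) = -(-243617 + 164732) = -1*(-78885) = 78885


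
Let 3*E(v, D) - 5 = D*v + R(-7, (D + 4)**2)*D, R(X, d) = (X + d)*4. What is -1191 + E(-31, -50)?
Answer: -423818/3 ≈ -1.4127e+5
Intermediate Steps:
R(X, d) = 4*X + 4*d
E(v, D) = 5/3 + D*v/3 + D*(-28 + 4*(4 + D)**2)/3 (E(v, D) = 5/3 + (D*v + (4*(-7) + 4*(D + 4)**2)*D)/3 = 5/3 + (D*v + (-28 + 4*(4 + D)**2)*D)/3 = 5/3 + (D*v + D*(-28 + 4*(4 + D)**2))/3 = 5/3 + (D*v/3 + D*(-28 + 4*(4 + D)**2)/3) = 5/3 + D*v/3 + D*(-28 + 4*(4 + D)**2)/3)
-1191 + E(-31, -50) = -1191 + (5/3 + (1/3)*(-50)*(-31) + (4/3)*(-50)*(-7 + (4 - 50)**2)) = -1191 + (5/3 + 1550/3 + (4/3)*(-50)*(-7 + (-46)**2)) = -1191 + (5/3 + 1550/3 + (4/3)*(-50)*(-7 + 2116)) = -1191 + (5/3 + 1550/3 + (4/3)*(-50)*2109) = -1191 + (5/3 + 1550/3 - 140600) = -1191 - 420245/3 = -423818/3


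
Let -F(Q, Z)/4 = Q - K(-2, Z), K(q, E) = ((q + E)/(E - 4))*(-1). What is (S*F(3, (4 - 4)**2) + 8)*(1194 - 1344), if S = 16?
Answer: 32400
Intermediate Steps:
K(q, E) = -(E + q)/(-4 + E) (K(q, E) = ((E + q)/(-4 + E))*(-1) = -(E + q)/(-4 + E))
F(Q, Z) = -4*Q + 4*(2 - Z)/(-4 + Z) (F(Q, Z) = -4*(Q - (-Z - 1*(-2))/(-4 + Z)) = -4*(Q - (-Z + 2)/(-4 + Z)) = -4*(Q - (2 - Z)/(-4 + Z)) = -4*Q + 4*(2 - Z)/(-4 + Z))
(S*F(3, (4 - 4)**2) + 8)*(1194 - 1344) = (16*(4*(2 - (4 - 4)**2 - 1*3*(-4 + (4 - 4)**2))/(-4 + (4 - 4)**2)) + 8)*(1194 - 1344) = (16*(4*(2 - 1*0**2 - 1*3*(-4 + 0**2))/(-4 + 0**2)) + 8)*(-150) = (16*(4*(2 - 1*0 - 1*3*(-4 + 0))/(-4 + 0)) + 8)*(-150) = (16*(4*(2 + 0 - 1*3*(-4))/(-4)) + 8)*(-150) = (16*(4*(-1/4)*(2 + 0 + 12)) + 8)*(-150) = (16*(4*(-1/4)*14) + 8)*(-150) = (16*(-14) + 8)*(-150) = (-224 + 8)*(-150) = -216*(-150) = 32400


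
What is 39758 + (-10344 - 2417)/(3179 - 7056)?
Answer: 154154527/3877 ≈ 39761.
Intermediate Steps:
39758 + (-10344 - 2417)/(3179 - 7056) = 39758 - 12761/(-3877) = 39758 - 12761*(-1/3877) = 39758 + 12761/3877 = 154154527/3877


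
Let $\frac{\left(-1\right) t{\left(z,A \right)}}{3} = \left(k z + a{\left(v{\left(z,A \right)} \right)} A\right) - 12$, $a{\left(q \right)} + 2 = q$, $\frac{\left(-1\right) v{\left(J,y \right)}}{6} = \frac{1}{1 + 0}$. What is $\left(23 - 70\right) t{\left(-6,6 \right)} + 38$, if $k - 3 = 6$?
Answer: $-16036$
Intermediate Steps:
$v{\left(J,y \right)} = -6$ ($v{\left(J,y \right)} = - \frac{6}{1 + 0} = - \frac{6}{1} = \left(-6\right) 1 = -6$)
$a{\left(q \right)} = -2 + q$
$k = 9$ ($k = 3 + 6 = 9$)
$t{\left(z,A \right)} = 36 - 27 z + 24 A$ ($t{\left(z,A \right)} = - 3 \left(\left(9 z + \left(-2 - 6\right) A\right) - 12\right) = - 3 \left(\left(9 z - 8 A\right) - 12\right) = - 3 \left(\left(- 8 A + 9 z\right) - 12\right) = - 3 \left(-12 - 8 A + 9 z\right) = 36 - 27 z + 24 A$)
$\left(23 - 70\right) t{\left(-6,6 \right)} + 38 = \left(23 - 70\right) \left(36 - -162 + 24 \cdot 6\right) + 38 = \left(23 - 70\right) \left(36 + 162 + 144\right) + 38 = \left(-47\right) 342 + 38 = -16074 + 38 = -16036$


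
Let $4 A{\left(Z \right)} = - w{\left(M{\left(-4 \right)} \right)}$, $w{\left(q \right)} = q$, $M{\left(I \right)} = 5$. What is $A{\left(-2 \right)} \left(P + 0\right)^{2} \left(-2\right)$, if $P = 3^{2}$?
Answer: $\frac{405}{2} \approx 202.5$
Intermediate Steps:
$P = 9$
$A{\left(Z \right)} = - \frac{5}{4}$ ($A{\left(Z \right)} = \frac{\left(-1\right) 5}{4} = \frac{1}{4} \left(-5\right) = - \frac{5}{4}$)
$A{\left(-2 \right)} \left(P + 0\right)^{2} \left(-2\right) = - \frac{5 \left(9 + 0\right)^{2}}{4} \left(-2\right) = - \frac{5 \cdot 9^{2}}{4} \left(-2\right) = \left(- \frac{5}{4}\right) 81 \left(-2\right) = \left(- \frac{405}{4}\right) \left(-2\right) = \frac{405}{2}$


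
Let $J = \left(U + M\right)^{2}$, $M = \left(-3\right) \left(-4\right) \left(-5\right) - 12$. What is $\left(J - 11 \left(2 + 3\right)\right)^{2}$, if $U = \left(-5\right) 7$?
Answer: $129823236$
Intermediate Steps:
$U = -35$
$M = -72$ ($M = 12 \left(-5\right) - 12 = -60 - 12 = -72$)
$J = 11449$ ($J = \left(-35 - 72\right)^{2} = \left(-107\right)^{2} = 11449$)
$\left(J - 11 \left(2 + 3\right)\right)^{2} = \left(11449 - 11 \left(2 + 3\right)\right)^{2} = \left(11449 - 55\right)^{2} = 11394^{2} = 129823236$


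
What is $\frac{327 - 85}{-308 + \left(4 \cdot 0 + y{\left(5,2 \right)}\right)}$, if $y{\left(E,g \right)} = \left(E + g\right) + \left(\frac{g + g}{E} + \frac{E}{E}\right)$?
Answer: $- \frac{55}{68} \approx -0.80882$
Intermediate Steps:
$y{\left(E,g \right)} = 1 + E + g + \frac{2 g}{E}$ ($y{\left(E,g \right)} = \left(E + g\right) + \left(\frac{2 g}{E} + 1\right) = \left(E + g\right) + \left(1 + \frac{2 g}{E}\right) = 1 + E + g + \frac{2 g}{E}$)
$\frac{327 - 85}{-308 + \left(4 \cdot 0 + y{\left(5,2 \right)}\right)} = \frac{327 - 85}{-308 + \left(4 \cdot 0 + \left(1 + 5 + 2 + 2 \cdot 2 \cdot \frac{1}{5}\right)\right)} = \frac{242}{-308 + \left(0 + \left(1 + 5 + 2 + 2 \cdot 2 \cdot \frac{1}{5}\right)\right)} = \frac{242}{-308 + \left(0 + \left(1 + 5 + 2 + \frac{4}{5}\right)\right)} = \frac{242}{-308 + \left(0 + \frac{44}{5}\right)} = \frac{242}{-308 + \frac{44}{5}} = \frac{242}{- \frac{1496}{5}} = 242 \left(- \frac{5}{1496}\right) = - \frac{55}{68}$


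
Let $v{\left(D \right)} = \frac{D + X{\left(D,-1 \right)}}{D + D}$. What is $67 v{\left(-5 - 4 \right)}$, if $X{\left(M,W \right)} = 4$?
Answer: $\frac{335}{18} \approx 18.611$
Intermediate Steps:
$v{\left(D \right)} = \frac{4 + D}{2 D}$ ($v{\left(D \right)} = \frac{D + 4}{D + D} = \frac{4 + D}{2 D}$)
$67 v{\left(-5 - 4 \right)} = 67 \frac{4 - 9}{2 \left(-5 - 4\right)} = 67 \frac{4 - 9}{2 \left(-9\right)} = 67 \cdot \frac{1}{2} \left(- \frac{1}{9}\right) \left(-5\right) = 67 \cdot \frac{5}{18} = \frac{335}{18}$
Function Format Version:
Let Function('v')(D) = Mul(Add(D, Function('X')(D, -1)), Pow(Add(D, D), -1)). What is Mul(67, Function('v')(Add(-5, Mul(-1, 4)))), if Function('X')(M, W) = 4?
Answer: Rational(335, 18) ≈ 18.611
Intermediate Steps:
Function('v')(D) = Mul(Rational(1, 2), Pow(D, -1), Add(4, D)) (Function('v')(D) = Mul(Add(D, 4), Pow(Add(D, D), -1)) = Mul(Add(4, D), Pow(Mul(2, D), -1)) = Mul(Add(4, D), Mul(Rational(1, 2), Pow(D, -1))) = Mul(Rational(1, 2), Pow(D, -1), Add(4, D)))
Mul(67, Function('v')(Add(-5, Mul(-1, 4)))) = Mul(67, Mul(Rational(1, 2), Pow(Add(-5, Mul(-1, 4)), -1), Add(4, Add(-5, Mul(-1, 4))))) = Mul(67, Mul(Rational(1, 2), Pow(Add(-5, -4), -1), Add(4, Add(-5, -4)))) = Mul(67, Mul(Rational(1, 2), Pow(-9, -1), Add(4, -9))) = Mul(67, Mul(Rational(1, 2), Rational(-1, 9), -5)) = Mul(67, Rational(5, 18)) = Rational(335, 18)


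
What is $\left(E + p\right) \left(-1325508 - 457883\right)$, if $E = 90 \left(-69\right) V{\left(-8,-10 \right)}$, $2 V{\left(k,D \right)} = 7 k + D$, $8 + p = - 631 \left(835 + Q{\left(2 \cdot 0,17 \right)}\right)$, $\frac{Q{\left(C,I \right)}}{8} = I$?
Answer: $727229398589$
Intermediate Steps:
$Q{\left(C,I \right)} = 8 I$
$p = -612709$ ($p = -8 - 631 \left(835 + 8 \cdot 17\right) = -8 - 631 \left(835 + 136\right) = -8 - 612701 = -612709$)
$V{\left(k,D \right)} = \frac{D}{2} + \frac{7 k}{2}$ ($V{\left(k,D \right)} = \frac{7 k + D}{2} = \frac{D + 7 k}{2} = \frac{D}{2} + \frac{7 k}{2}$)
$E = 204930$ ($E = 90 \left(-69\right) \left(\frac{1}{2} \left(-10\right) + \frac{7}{2} \left(-8\right)\right) = - 6210 \left(-5 - 28\right) = \left(-6210\right) \left(-33\right) = 204930$)
$\left(E + p\right) \left(-1325508 - 457883\right) = \left(204930 - 612709\right) \left(-1325508 - 457883\right) = \left(-407779\right) \left(-1783391\right) = 727229398589$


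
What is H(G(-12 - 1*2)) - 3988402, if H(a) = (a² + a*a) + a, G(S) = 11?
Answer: -3988149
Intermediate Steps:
H(a) = a + 2*a² (H(a) = (a² + a²) + a = 2*a² + a = a + 2*a²)
H(G(-12 - 1*2)) - 3988402 = 11*(1 + 2*11) - 3988402 = 11*(1 + 22) - 3988402 = 11*23 - 3988402 = 253 - 3988402 = -3988149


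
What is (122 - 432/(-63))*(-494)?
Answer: -445588/7 ≈ -63655.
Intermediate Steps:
(122 - 432/(-63))*(-494) = (122 - 432*(-1/63))*(-494) = (122 + 48/7)*(-494) = (902/7)*(-494) = -445588/7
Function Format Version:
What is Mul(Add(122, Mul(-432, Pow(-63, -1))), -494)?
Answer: Rational(-445588, 7) ≈ -63655.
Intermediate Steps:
Mul(Add(122, Mul(-432, Pow(-63, -1))), -494) = Mul(Add(122, Mul(-432, Rational(-1, 63))), -494) = Mul(Add(122, Rational(48, 7)), -494) = Mul(Rational(902, 7), -494) = Rational(-445588, 7)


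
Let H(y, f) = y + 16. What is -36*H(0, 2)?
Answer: -576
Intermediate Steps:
H(y, f) = 16 + y
-36*H(0, 2) = -36*(16 + 0) = -36*16 = -576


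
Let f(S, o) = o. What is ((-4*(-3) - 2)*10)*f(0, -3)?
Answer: -300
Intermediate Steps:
((-4*(-3) - 2)*10)*f(0, -3) = ((-4*(-3) - 2)*10)*(-3) = ((12 - 2)*10)*(-3) = (10*10)*(-3) = 100*(-3) = -300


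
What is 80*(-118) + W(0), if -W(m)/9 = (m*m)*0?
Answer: -9440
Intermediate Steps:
W(m) = 0 (W(m) = -9*m*m*0 = -9*m²*0 = -9*0 = 0)
80*(-118) + W(0) = 80*(-118) + 0 = -9440 + 0 = -9440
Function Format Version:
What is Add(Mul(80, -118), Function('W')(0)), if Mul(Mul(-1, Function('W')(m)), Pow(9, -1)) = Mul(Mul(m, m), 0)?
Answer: -9440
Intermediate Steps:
Function('W')(m) = 0 (Function('W')(m) = Mul(-9, Mul(Mul(m, m), 0)) = Mul(-9, Mul(Pow(m, 2), 0)) = Mul(-9, 0) = 0)
Add(Mul(80, -118), Function('W')(0)) = Add(Mul(80, -118), 0) = Add(-9440, 0) = -9440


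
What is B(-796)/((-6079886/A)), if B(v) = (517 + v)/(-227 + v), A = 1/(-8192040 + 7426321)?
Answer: 3/51210326508374 ≈ 5.8582e-14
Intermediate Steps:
A = -1/765719 (A = 1/(-765719) = -1/765719 ≈ -1.3060e-6)
B(v) = (517 + v)/(-227 + v)
B(-796)/((-6079886/A)) = ((517 - 796)/(-227 - 796))/((-6079886/(-1/765719))) = (-279/(-1023))/((-6079886*(-765719))) = -1/1023*(-279)/4655484228034 = (3/11)*(1/4655484228034) = 3/51210326508374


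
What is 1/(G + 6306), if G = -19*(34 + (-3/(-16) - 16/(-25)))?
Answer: 400/2257711 ≈ 0.00017717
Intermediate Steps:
G = -264689/400 (G = -19*(34 + (-3*(-1/16) - 16*(-1/25))) = -19*(34 + (3/16 + 16/25)) = -19*(34 + 331/400) = -19*13931/400 = -264689/400 ≈ -661.72)
1/(G + 6306) = 1/(-264689/400 + 6306) = 1/(2257711/400) = 400/2257711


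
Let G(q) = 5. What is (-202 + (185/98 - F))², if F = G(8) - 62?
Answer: 196700625/9604 ≈ 20481.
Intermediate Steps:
F = -57 (F = 5 - 62 = -57)
(-202 + (185/98 - F))² = (-202 + (185/98 - 1*(-57)))² = (-202 + (185*(1/98) + 57))² = (-202 + (185/98 + 57))² = (-202 + 5771/98)² = (-14025/98)² = 196700625/9604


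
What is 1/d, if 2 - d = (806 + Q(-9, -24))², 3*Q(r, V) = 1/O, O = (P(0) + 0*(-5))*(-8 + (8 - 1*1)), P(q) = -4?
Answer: -144/93566641 ≈ -1.5390e-6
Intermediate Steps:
O = 4 (O = (-4 + 0*(-5))*(-8 + (8 - 1*1)) = (-4 + 0)*(-8 + (8 - 1)) = -4*(-8 + 7) = -4*(-1) = 4)
Q(r, V) = 1/12 (Q(r, V) = (⅓)/4 = (⅓)*(¼) = 1/12)
d = -93566641/144 (d = 2 - (806 + 1/12)² = 2 - (9673/12)² = 2 - 1*93566929/144 = 2 - 93566929/144 = -93566641/144 ≈ -6.4977e+5)
1/d = 1/(-93566641/144) = -144/93566641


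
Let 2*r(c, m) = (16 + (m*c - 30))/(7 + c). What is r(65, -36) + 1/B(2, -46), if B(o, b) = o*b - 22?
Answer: -22375/1368 ≈ -16.356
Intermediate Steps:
r(c, m) = (-14 + c*m)/(2*(7 + c)) (r(c, m) = ((16 + (m*c - 30))/(7 + c))/2 = ((16 + (c*m - 30))/(7 + c))/2 = ((16 + (-30 + c*m))/(7 + c))/2 = ((-14 + c*m)/(7 + c))/2 = (-14 + c*m)/(2*(7 + c)))
B(o, b) = -22 + b*o (B(o, b) = b*o - 22 = -22 + b*o)
r(65, -36) + 1/B(2, -46) = (-14 + 65*(-36))/(2*(7 + 65)) + 1/(-22 - 46*2) = (½)*(-14 - 2340)/72 + 1/(-22 - 92) = (½)*(1/72)*(-2354) + 1/(-114) = -1177/72 - 1/114 = -22375/1368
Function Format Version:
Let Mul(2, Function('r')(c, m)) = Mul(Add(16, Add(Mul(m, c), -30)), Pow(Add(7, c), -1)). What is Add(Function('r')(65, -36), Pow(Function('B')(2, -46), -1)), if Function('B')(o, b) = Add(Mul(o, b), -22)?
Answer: Rational(-22375, 1368) ≈ -16.356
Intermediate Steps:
Function('r')(c, m) = Mul(Rational(1, 2), Pow(Add(7, c), -1), Add(-14, Mul(c, m))) (Function('r')(c, m) = Mul(Rational(1, 2), Mul(Add(16, Add(Mul(m, c), -30)), Pow(Add(7, c), -1))) = Mul(Rational(1, 2), Mul(Add(16, Add(Mul(c, m), -30)), Pow(Add(7, c), -1))) = Mul(Rational(1, 2), Mul(Add(16, Add(-30, Mul(c, m))), Pow(Add(7, c), -1))) = Mul(Rational(1, 2), Mul(Add(-14, Mul(c, m)), Pow(Add(7, c), -1))) = Mul(Rational(1, 2), Mul(Pow(Add(7, c), -1), Add(-14, Mul(c, m)))) = Mul(Rational(1, 2), Pow(Add(7, c), -1), Add(-14, Mul(c, m))))
Function('B')(o, b) = Add(-22, Mul(b, o)) (Function('B')(o, b) = Add(Mul(b, o), -22) = Add(-22, Mul(b, o)))
Add(Function('r')(65, -36), Pow(Function('B')(2, -46), -1)) = Add(Mul(Rational(1, 2), Pow(Add(7, 65), -1), Add(-14, Mul(65, -36))), Pow(Add(-22, Mul(-46, 2)), -1)) = Add(Mul(Rational(1, 2), Pow(72, -1), Add(-14, -2340)), Pow(Add(-22, -92), -1)) = Add(Mul(Rational(1, 2), Rational(1, 72), -2354), Pow(-114, -1)) = Add(Rational(-1177, 72), Rational(-1, 114)) = Rational(-22375, 1368)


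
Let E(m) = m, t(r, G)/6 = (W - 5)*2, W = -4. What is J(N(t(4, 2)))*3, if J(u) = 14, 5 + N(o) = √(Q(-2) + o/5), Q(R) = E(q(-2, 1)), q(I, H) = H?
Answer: 42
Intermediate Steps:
t(r, G) = -108 (t(r, G) = 6*((-4 - 5)*2) = 6*(-9*2) = 6*(-18) = -108)
Q(R) = 1
N(o) = -5 + √(1 + o/5)
J(N(t(4, 2)))*3 = 14*3 = 42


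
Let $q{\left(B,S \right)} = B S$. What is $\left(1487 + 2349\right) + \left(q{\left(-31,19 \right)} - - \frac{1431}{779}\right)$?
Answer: $\frac{2530844}{779} \approx 3248.8$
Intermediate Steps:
$\left(1487 + 2349\right) + \left(q{\left(-31,19 \right)} - - \frac{1431}{779}\right) = \left(1487 + 2349\right) - \left(589 - \frac{1431}{779}\right) = 3836 - \left(589 - \frac{1431}{779}\right) = 3836 - \frac{457400}{779} = \frac{2530844}{779}$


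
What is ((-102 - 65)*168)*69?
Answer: -1935864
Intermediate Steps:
((-102 - 65)*168)*69 = -167*168*69 = -28056*69 = -1935864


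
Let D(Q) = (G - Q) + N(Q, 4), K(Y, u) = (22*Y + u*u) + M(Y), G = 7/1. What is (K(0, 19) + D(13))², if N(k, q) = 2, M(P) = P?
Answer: 127449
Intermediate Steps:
G = 7 (G = 7*1 = 7)
K(Y, u) = u² + 23*Y (K(Y, u) = (22*Y + u*u) + Y = (22*Y + u²) + Y = (u² + 22*Y) + Y = u² + 23*Y)
D(Q) = 9 - Q (D(Q) = (7 - Q) + 2 = 9 - Q)
(K(0, 19) + D(13))² = ((19² + 23*0) + (9 - 1*13))² = ((361 + 0) + (9 - 13))² = (361 - 4)² = 357² = 127449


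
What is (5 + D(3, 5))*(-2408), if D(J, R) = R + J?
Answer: -31304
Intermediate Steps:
D(J, R) = J + R
(5 + D(3, 5))*(-2408) = (5 + (3 + 5))*(-2408) = (5 + 8)*(-2408) = 13*(-2408) = -31304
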